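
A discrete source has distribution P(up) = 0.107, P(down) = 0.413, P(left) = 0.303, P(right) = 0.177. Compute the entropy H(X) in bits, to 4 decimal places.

1.8360 bits

H = −Σ pᵢ log₂ pᵢ.
−0.107·log₂(0.107) = 0.3450
−0.413·log₂(0.413) = 0.5269
−0.303·log₂(0.303) = 0.5220
−0.177·log₂(0.177) = 0.4422
Sum ≈ 1.8360 → 1.8360 bits.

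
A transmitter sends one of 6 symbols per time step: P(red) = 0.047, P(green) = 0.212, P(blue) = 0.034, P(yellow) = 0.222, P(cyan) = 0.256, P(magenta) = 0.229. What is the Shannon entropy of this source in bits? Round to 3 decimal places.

2.320 bits

H = −Σ pᵢ log₂ pᵢ.
−0.047·log₂(0.047) = 0.2073
−0.212·log₂(0.212) = 0.4744
−0.034·log₂(0.034) = 0.1659
−0.222·log₂(0.222) = 0.4820
−0.256·log₂(0.256) = 0.5032
−0.229·log₂(0.229) = 0.4870
Sum ≈ 2.3199 → 2.320 bits.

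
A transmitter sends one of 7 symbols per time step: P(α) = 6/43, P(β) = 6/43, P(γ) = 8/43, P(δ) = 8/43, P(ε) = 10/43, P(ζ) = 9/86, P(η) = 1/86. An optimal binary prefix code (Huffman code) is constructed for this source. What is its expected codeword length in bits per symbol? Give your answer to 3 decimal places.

2.698 bits/symbol

Repeatedly combine the two least-probable nodes; the expected code length is the sum of the merged weights.
merge 1/86 + 9/86 → 5/43
merge 5/43 + 6/43 → 11/43
merge 6/43 + 8/43 → 14/43
merge 8/43 + 10/43 → 18/43
merge 11/43 + 14/43 → 25/43
merge 18/43 + 25/43 → 1
L = 5/43 + 11/43 + 14/43 + 18/43 + 25/43 + 1 = 116/43 ≈ 2.698 bits/symbol.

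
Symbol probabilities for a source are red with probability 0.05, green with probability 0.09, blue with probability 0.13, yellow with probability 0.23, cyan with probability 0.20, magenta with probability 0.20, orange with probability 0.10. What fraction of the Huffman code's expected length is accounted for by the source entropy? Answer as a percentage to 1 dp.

Entropy H = −Σ p log₂ p ≈ 2.6600 bits.
Huffman merges: 1/20+9/100→7/50; 1/10+13/100→23/100; 7/50+1/5→17/50; 1/5+23/100→43/100; 23/100+17/50→57/100; 43/100+57/100→1. L = 271/100 ≈ 2.7100.
Efficiency = H/L = 2.6600/2.7100 = 98.2%.

98.2%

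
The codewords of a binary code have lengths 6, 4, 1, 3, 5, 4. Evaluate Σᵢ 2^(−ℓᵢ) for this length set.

With common denominator 2^6 = 64: Σ 2^(−ℓᵢ) = 1/64 + 4/64 + 32/64 + 8/64 + 2/64 + 4/64 = 51/64 = 0.796875.

0.796875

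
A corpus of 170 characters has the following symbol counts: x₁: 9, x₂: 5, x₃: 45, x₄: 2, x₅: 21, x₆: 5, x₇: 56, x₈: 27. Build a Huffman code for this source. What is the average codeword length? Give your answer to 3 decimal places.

2.482 bits/symbol

Probabilities are the counts divided by 170.
Repeatedly combine the two least-probable nodes; the expected code length is the sum of the merged weights.
merge 1/85 + 1/34 → 7/170
merge 1/34 + 7/170 → 6/85
merge 9/170 + 6/85 → 21/170
merge 21/170 + 21/170 → 21/85
merge 27/170 + 21/85 → 69/170
merge 9/34 + 28/85 → 101/170
merge 69/170 + 101/170 → 1
L = 7/170 + 6/85 + 21/170 + 21/85 + 69/170 + 101/170 + 1 = 211/85 ≈ 2.482 bits/symbol.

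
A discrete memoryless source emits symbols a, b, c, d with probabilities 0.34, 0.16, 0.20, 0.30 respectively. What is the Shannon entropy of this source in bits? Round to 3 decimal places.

H = −Σ pᵢ log₂ pᵢ.
−0.34·log₂(0.34) = 0.5292
−0.16·log₂(0.16) = 0.4230
−0.20·log₂(0.20) = 0.4644
−0.30·log₂(0.30) = 0.5211
Sum ≈ 1.9377 → 1.938 bits.

1.938 bits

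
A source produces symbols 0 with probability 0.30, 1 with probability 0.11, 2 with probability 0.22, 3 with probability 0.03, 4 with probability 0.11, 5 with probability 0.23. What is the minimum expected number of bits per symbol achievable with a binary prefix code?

2.39 bits/symbol

Repeatedly combine the two least-probable nodes; the expected code length is the sum of the merged weights.
merge 3/100 + 11/100 → 7/50
merge 11/100 + 7/50 → 1/4
merge 11/50 + 23/100 → 9/20
merge 1/4 + 3/10 → 11/20
merge 9/20 + 11/20 → 1
L = 7/50 + 1/4 + 9/20 + 11/20 + 1 = 239/100 = 2.39 bits/symbol.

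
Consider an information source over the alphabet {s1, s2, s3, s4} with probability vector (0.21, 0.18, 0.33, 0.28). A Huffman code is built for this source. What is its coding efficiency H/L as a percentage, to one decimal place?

98.0%

Entropy H = −Σ p log₂ p ≈ 1.9602 bits.
Huffman merges: 9/50+21/100→39/100; 7/25+33/100→61/100; 39/100+61/100→1. L = 2 ≈ 2.0000.
Efficiency = H/L = 1.9602/2.0000 = 98.0%.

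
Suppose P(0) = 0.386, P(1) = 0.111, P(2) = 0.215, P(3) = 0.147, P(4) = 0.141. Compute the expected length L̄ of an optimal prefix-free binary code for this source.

Repeatedly combine the two least-probable nodes; the expected code length is the sum of the merged weights.
merge 111/1000 + 141/1000 → 63/250
merge 147/1000 + 43/200 → 181/500
merge 63/250 + 181/500 → 307/500
merge 193/500 + 307/500 → 1
L = 63/250 + 181/500 + 307/500 + 1 = 557/250 = 2.228 bits/symbol.

2.228 bits/symbol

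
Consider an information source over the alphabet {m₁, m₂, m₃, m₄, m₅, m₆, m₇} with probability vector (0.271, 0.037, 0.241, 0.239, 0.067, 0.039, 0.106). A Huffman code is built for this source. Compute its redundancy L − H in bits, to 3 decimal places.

Entropy H = −Σ p log₂ p ≈ 2.4617 bits.
Huffman merges: 37/1000+39/1000→19/250; 67/1000+19/250→143/1000; 53/500+143/1000→249/1000; 239/1000+241/1000→12/25; 249/1000+271/1000→13/25; 12/25+13/25→1. L = 617/250 ≈ 2.4680.
L − H = 2.4680 − 2.4617 = 0.006 bits.

0.006 bits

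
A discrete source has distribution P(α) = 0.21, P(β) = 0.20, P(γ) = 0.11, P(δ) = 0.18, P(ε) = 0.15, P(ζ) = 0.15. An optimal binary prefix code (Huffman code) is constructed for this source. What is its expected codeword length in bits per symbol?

2.59 bits/symbol

Repeatedly combine the two least-probable nodes; the expected code length is the sum of the merged weights.
merge 11/100 + 3/20 → 13/50
merge 3/20 + 9/50 → 33/100
merge 1/5 + 21/100 → 41/100
merge 13/50 + 33/100 → 59/100
merge 41/100 + 59/100 → 1
L = 13/50 + 33/100 + 41/100 + 59/100 + 1 = 259/100 = 2.59 bits/symbol.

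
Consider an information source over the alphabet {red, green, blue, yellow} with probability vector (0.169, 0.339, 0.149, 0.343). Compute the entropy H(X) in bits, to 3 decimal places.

1.901 bits

H = −Σ pᵢ log₂ pᵢ.
−0.169·log₂(0.169) = 0.4335
−0.339·log₂(0.339) = 0.5291
−0.149·log₂(0.149) = 0.4092
−0.343·log₂(0.343) = 0.5295
Sum ≈ 1.9013 → 1.901 bits.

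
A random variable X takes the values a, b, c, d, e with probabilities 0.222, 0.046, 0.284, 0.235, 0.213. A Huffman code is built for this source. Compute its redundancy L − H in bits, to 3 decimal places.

Entropy H = −Σ p log₂ p ≈ 2.1683 bits.
Huffman merges: 23/500+213/1000→259/1000; 111/500+47/200→457/1000; 259/1000+71/250→543/1000; 457/1000+543/1000→1. L = 2259/1000 ≈ 2.2590.
L − H = 2.2590 − 2.1683 = 0.091 bits.

0.091 bits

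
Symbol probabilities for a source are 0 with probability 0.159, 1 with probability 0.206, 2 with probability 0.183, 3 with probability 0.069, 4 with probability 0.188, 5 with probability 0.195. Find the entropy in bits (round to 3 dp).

H = −Σ pᵢ log₂ pᵢ.
−0.159·log₂(0.159) = 0.4218
−0.206·log₂(0.206) = 0.4695
−0.183·log₂(0.183) = 0.4484
−0.069·log₂(0.069) = 0.2662
−0.188·log₂(0.188) = 0.4533
−0.195·log₂(0.195) = 0.4599
Sum ≈ 2.5191 → 2.519 bits.

2.519 bits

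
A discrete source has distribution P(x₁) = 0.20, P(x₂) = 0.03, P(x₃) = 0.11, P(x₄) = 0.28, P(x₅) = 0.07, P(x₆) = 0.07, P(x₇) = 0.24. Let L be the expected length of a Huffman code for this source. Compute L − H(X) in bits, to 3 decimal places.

Entropy H = −Σ p log₂ p ≈ 2.5119 bits.
Huffman merges: 3/100+7/100→1/10; 7/100+1/10→17/100; 11/100+17/100→7/25; 1/5+6/25→11/25; 7/25+7/25→14/25; 11/25+14/25→1. L = 51/20 ≈ 2.5500.
L − H = 2.5500 − 2.5119 = 0.038 bits.

0.038 bits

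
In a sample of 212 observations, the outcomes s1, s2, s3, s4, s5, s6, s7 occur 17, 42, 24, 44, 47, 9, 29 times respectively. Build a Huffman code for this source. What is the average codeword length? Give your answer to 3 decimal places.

2.693 bits/symbol

Probabilities are the counts divided by 212.
Repeatedly combine the two least-probable nodes; the expected code length is the sum of the merged weights.
merge 9/212 + 17/212 → 13/106
merge 6/53 + 13/106 → 25/106
merge 29/212 + 21/106 → 71/212
merge 11/53 + 47/212 → 91/212
merge 25/106 + 71/212 → 121/212
merge 91/212 + 121/212 → 1
L = 13/106 + 25/106 + 71/212 + 91/212 + 121/212 + 1 = 571/212 ≈ 2.693 bits/symbol.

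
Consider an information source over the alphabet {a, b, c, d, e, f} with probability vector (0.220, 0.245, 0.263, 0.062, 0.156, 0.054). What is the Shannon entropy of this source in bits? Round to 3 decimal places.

H = −Σ pᵢ log₂ pᵢ.
−0.220·log₂(0.220) = 0.4806
−0.245·log₂(0.245) = 0.4971
−0.263·log₂(0.263) = 0.5068
−0.062·log₂(0.062) = 0.2487
−0.156·log₂(0.156) = 0.4181
−0.054·log₂(0.054) = 0.2274
Sum ≈ 2.3787 → 2.379 bits.

2.379 bits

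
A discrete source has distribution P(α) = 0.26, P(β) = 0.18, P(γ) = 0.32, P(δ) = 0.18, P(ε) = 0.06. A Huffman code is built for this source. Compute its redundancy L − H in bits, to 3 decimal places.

Entropy H = −Σ p log₂ p ≈ 2.1655 bits.
Huffman merges: 3/50+9/50→6/25; 9/50+6/25→21/50; 13/50+8/25→29/50; 21/50+29/50→1. L = 56/25 ≈ 2.2400.
L − H = 2.2400 − 2.1655 = 0.075 bits.

0.075 bits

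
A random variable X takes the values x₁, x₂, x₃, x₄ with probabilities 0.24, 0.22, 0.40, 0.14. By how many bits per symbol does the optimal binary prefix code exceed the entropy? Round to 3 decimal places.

Entropy H = −Σ p log₂ p ≈ 1.9006 bits.
Huffman merges: 7/50+11/50→9/25; 6/25+9/25→3/5; 2/5+3/5→1. L = 49/25 ≈ 1.9600.
L − H = 1.9600 − 1.9006 = 0.059 bits.

0.059 bits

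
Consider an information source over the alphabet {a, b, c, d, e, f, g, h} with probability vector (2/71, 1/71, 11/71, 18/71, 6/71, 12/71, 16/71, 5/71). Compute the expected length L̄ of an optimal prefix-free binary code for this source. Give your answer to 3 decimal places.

2.676 bits/symbol

Repeatedly combine the two least-probable nodes; the expected code length is the sum of the merged weights.
merge 1/71 + 2/71 → 3/71
merge 3/71 + 5/71 → 8/71
merge 6/71 + 8/71 → 14/71
merge 11/71 + 12/71 → 23/71
merge 14/71 + 16/71 → 30/71
merge 18/71 + 23/71 → 41/71
merge 30/71 + 41/71 → 1
L = 3/71 + 8/71 + 14/71 + 23/71 + 30/71 + 41/71 + 1 = 190/71 ≈ 2.676 bits/symbol.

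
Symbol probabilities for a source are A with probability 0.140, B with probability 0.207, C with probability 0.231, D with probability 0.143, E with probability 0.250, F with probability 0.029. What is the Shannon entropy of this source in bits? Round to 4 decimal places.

H = −Σ pᵢ log₂ pᵢ.
−0.140·log₂(0.140) = 0.3971
−0.207·log₂(0.207) = 0.4704
−0.231·log₂(0.231) = 0.4883
−0.143·log₂(0.143) = 0.4012
−0.250·log₂(0.250) = 0.5000
−0.029·log₂(0.029) = 0.1481
Sum ≈ 2.4052 → 2.4052 bits.

2.4052 bits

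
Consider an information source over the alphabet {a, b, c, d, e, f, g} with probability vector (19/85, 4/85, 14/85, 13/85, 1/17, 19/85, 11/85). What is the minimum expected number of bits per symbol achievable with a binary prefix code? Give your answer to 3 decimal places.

2.659 bits/symbol

Repeatedly combine the two least-probable nodes; the expected code length is the sum of the merged weights.
merge 4/85 + 1/17 → 9/85
merge 9/85 + 11/85 → 4/17
merge 13/85 + 14/85 → 27/85
merge 19/85 + 19/85 → 38/85
merge 4/17 + 27/85 → 47/85
merge 38/85 + 47/85 → 1
L = 9/85 + 4/17 + 27/85 + 38/85 + 47/85 + 1 = 226/85 ≈ 2.659 bits/symbol.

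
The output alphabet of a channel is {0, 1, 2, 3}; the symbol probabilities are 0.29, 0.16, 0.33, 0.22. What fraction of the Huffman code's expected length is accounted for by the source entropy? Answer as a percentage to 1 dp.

Entropy H = −Σ p log₂ p ≈ 1.9493 bits.
Huffman merges: 4/25+11/50→19/50; 29/100+33/100→31/50; 19/50+31/50→1. L = 2 ≈ 2.0000.
Efficiency = H/L = 1.9493/2.0000 = 97.5%.

97.5%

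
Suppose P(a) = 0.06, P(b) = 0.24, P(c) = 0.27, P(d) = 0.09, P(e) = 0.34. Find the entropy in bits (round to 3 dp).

2.090 bits

H = −Σ pᵢ log₂ pᵢ.
−0.06·log₂(0.06) = 0.2435
−0.24·log₂(0.24) = 0.4941
−0.27·log₂(0.27) = 0.5100
−0.09·log₂(0.09) = 0.3127
−0.34·log₂(0.34) = 0.5292
Sum ≈ 2.0895 → 2.090 bits.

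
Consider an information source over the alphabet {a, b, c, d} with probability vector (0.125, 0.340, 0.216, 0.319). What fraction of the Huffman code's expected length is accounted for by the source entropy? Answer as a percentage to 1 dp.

Entropy H = −Σ p log₂ p ≈ 1.9076 bits.
Huffman merges: 1/8+27/125→341/1000; 319/1000+17/50→659/1000; 341/1000+659/1000→1. L = 2 ≈ 2.0000.
Efficiency = H/L = 1.9076/2.0000 = 95.4%.

95.4%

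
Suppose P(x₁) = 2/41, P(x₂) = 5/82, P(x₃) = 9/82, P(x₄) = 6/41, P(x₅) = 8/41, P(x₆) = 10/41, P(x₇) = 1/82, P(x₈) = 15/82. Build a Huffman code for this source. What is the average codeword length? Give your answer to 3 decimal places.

2.744 bits/symbol

Repeatedly combine the two least-probable nodes; the expected code length is the sum of the merged weights.
merge 1/82 + 2/41 → 5/82
merge 5/82 + 5/82 → 5/41
merge 9/82 + 5/41 → 19/82
merge 6/41 + 15/82 → 27/82
merge 8/41 + 19/82 → 35/82
merge 10/41 + 27/82 → 47/82
merge 35/82 + 47/82 → 1
L = 5/82 + 5/41 + 19/82 + 27/82 + 35/82 + 47/82 + 1 = 225/82 ≈ 2.744 bits/symbol.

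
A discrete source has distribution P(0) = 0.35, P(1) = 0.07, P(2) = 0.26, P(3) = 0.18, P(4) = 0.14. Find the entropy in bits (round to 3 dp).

H = −Σ pᵢ log₂ pᵢ.
−0.35·log₂(0.35) = 0.5301
−0.07·log₂(0.07) = 0.2686
−0.26·log₂(0.26) = 0.5053
−0.18·log₂(0.18) = 0.4453
−0.14·log₂(0.14) = 0.3971
Sum ≈ 2.1464 → 2.146 bits.

2.146 bits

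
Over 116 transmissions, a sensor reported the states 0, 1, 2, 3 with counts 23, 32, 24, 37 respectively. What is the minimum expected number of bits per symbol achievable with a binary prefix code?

Probabilities are the counts divided by 116.
Repeatedly combine the two least-probable nodes; the expected code length is the sum of the merged weights.
merge 23/116 + 6/29 → 47/116
merge 8/29 + 37/116 → 69/116
merge 47/116 + 69/116 → 1
L = 47/116 + 69/116 + 1 = 2 bits/symbol.

2 bits/symbol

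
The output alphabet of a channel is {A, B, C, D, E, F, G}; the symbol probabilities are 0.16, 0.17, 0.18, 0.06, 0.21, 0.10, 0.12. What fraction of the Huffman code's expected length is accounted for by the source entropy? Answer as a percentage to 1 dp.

Entropy H = −Σ p log₂ p ≈ 2.7185 bits.
Huffman merges: 3/50+1/10→4/25; 3/25+4/25→7/25; 4/25+17/100→33/100; 9/50+21/100→39/100; 7/25+33/100→61/100; 39/100+61/100→1. L = 277/100 ≈ 2.7700.
Efficiency = H/L = 2.7185/2.7700 = 98.1%.

98.1%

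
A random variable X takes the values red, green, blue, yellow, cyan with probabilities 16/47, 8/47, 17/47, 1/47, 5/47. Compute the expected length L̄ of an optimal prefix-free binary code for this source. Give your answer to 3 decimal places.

2.064 bits/symbol

Repeatedly combine the two least-probable nodes; the expected code length is the sum of the merged weights.
merge 1/47 + 5/47 → 6/47
merge 6/47 + 8/47 → 14/47
merge 14/47 + 16/47 → 30/47
merge 17/47 + 30/47 → 1
L = 6/47 + 14/47 + 30/47 + 1 = 97/47 ≈ 2.064 bits/symbol.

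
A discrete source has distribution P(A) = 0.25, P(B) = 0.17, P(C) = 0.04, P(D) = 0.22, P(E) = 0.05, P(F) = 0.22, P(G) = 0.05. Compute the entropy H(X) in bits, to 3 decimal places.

H = −Σ pᵢ log₂ pᵢ.
−0.25·log₂(0.25) = 0.5000
−0.17·log₂(0.17) = 0.4346
−0.04·log₂(0.04) = 0.1858
−0.22·log₂(0.22) = 0.4806
−0.05·log₂(0.05) = 0.2161
−0.22·log₂(0.22) = 0.4806
−0.05·log₂(0.05) = 0.2161
Sum ≈ 2.5137 → 2.514 bits.

2.514 bits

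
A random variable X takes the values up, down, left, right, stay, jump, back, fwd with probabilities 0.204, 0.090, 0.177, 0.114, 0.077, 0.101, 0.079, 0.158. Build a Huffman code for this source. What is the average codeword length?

Repeatedly combine the two least-probable nodes; the expected code length is the sum of the merged weights.
merge 77/1000 + 79/1000 → 39/250
merge 9/100 + 101/1000 → 191/1000
merge 57/500 + 39/250 → 27/100
merge 79/500 + 177/1000 → 67/200
merge 191/1000 + 51/250 → 79/200
merge 27/100 + 67/200 → 121/200
merge 79/200 + 121/200 → 1
L = 39/250 + 191/1000 + 27/100 + 67/200 + 79/200 + 121/200 + 1 = 369/125 = 2.952 bits/symbol.

2.952 bits/symbol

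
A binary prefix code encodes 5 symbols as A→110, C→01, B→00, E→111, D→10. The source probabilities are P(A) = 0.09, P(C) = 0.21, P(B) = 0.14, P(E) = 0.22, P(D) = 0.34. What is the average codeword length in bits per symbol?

L̄ = Σ pᵢ·ℓᵢ = 0.09·3 + 0.21·2 + 0.14·2 + 0.22·3 + 0.34·2 = 2.31 bits/symbol.

2.31 bits/symbol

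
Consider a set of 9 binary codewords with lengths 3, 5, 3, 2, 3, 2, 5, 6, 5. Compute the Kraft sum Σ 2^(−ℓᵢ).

0.984375

With common denominator 2^6 = 64: Σ 2^(−ℓᵢ) = 8/64 + 2/64 + 8/64 + 16/64 + 8/64 + 16/64 + 2/64 + 1/64 + 2/64 = 63/64 = 0.984375.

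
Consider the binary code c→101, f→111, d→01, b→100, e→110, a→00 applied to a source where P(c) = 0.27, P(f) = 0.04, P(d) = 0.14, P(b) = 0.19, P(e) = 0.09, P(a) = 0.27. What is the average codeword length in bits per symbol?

2.59 bits/symbol

L̄ = Σ pᵢ·ℓᵢ = 0.27·3 + 0.04·3 + 0.14·2 + 0.19·3 + 0.09·3 + 0.27·2 = 2.59 bits/symbol.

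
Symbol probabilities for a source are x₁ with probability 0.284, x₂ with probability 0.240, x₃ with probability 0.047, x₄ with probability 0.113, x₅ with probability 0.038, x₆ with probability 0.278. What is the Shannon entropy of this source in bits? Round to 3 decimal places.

H = −Σ pᵢ log₂ pᵢ.
−0.284·log₂(0.284) = 0.5158
−0.240·log₂(0.240) = 0.4941
−0.047·log₂(0.047) = 0.2073
−0.113·log₂(0.113) = 0.3555
−0.038·log₂(0.038) = 0.1793
−0.278·log₂(0.278) = 0.5134
Sum ≈ 2.2654 → 2.265 bits.

2.265 bits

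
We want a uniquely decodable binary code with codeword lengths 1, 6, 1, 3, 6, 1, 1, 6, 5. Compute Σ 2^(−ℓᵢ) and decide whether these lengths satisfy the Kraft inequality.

With common denominator 2^6 = 64: Σ 2^(−ℓᵢ) = 32/64 + 1/64 + 32/64 + 8/64 + 1/64 + 32/64 + 32/64 + 1/64 + 2/64 = 141/64 = 2.203125.
Kraft's inequality requires Σ ≤ 1; here Σ = 2.203125 > 1, so no such prefix code exists.

2.203125; no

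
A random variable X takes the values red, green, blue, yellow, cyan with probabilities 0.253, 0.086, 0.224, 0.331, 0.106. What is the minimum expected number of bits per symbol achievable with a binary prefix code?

2.192 bits/symbol

Repeatedly combine the two least-probable nodes; the expected code length is the sum of the merged weights.
merge 43/500 + 53/500 → 24/125
merge 24/125 + 28/125 → 52/125
merge 253/1000 + 331/1000 → 73/125
merge 52/125 + 73/125 → 1
L = 24/125 + 52/125 + 73/125 + 1 = 274/125 = 2.192 bits/symbol.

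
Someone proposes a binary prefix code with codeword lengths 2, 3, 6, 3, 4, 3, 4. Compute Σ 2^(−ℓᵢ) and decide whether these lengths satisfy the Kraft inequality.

With common denominator 2^6 = 64: Σ 2^(−ℓᵢ) = 16/64 + 8/64 + 1/64 + 8/64 + 4/64 + 8/64 + 4/64 = 49/64 = 0.765625.
Kraft's inequality requires Σ ≤ 1; here Σ = 0.765625 ≤ 1, so such a prefix code exists.

0.765625; yes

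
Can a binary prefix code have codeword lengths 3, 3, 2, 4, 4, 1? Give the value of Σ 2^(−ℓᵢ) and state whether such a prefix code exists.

1.125; no

With common denominator 2^4 = 16: Σ 2^(−ℓᵢ) = 2/16 + 2/16 + 4/16 + 1/16 + 1/16 + 8/16 = 18/16 = 1.125.
Kraft's inequality requires Σ ≤ 1; here Σ = 1.125 > 1, so no such prefix code exists.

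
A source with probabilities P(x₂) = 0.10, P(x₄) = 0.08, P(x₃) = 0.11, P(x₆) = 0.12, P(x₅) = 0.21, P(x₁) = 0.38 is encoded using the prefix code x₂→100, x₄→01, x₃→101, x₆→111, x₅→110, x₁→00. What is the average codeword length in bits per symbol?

L̄ = Σ pᵢ·ℓᵢ = 0.10·3 + 0.08·2 + 0.11·3 + 0.12·3 + 0.21·3 + 0.38·2 = 2.54 bits/symbol.

2.54 bits/symbol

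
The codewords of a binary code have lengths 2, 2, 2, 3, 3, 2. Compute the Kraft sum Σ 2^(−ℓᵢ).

1.25

With common denominator 2^3 = 8: Σ 2^(−ℓᵢ) = 2/8 + 2/8 + 2/8 + 1/8 + 1/8 + 2/8 = 10/8 = 1.25.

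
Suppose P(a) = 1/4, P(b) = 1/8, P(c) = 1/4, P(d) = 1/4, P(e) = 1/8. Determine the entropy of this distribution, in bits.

Each probability is a power of 1/2, so log₂(1/p) is an integer.
H = Σ p·log₂(1/p) = 1/4·2 + 1/8·3 + 1/4·2 + 1/4·2 + 1/8·3 = 2.25 bits.

2.25 bits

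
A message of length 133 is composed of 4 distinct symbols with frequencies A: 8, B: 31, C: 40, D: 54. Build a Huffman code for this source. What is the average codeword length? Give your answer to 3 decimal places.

1.887 bits/symbol

Probabilities are the counts divided by 133.
Repeatedly combine the two least-probable nodes; the expected code length is the sum of the merged weights.
merge 8/133 + 31/133 → 39/133
merge 39/133 + 40/133 → 79/133
merge 54/133 + 79/133 → 1
L = 39/133 + 79/133 + 1 = 251/133 ≈ 1.887 bits/symbol.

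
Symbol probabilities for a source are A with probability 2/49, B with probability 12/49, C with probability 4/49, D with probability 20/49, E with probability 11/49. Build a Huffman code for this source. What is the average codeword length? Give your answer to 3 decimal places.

Repeatedly combine the two least-probable nodes; the expected code length is the sum of the merged weights.
merge 2/49 + 4/49 → 6/49
merge 6/49 + 11/49 → 17/49
merge 12/49 + 17/49 → 29/49
merge 20/49 + 29/49 → 1
L = 6/49 + 17/49 + 29/49 + 1 = 101/49 ≈ 2.061 bits/symbol.

2.061 bits/symbol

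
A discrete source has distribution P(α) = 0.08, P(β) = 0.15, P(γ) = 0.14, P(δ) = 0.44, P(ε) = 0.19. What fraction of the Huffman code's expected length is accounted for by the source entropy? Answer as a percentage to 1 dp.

97.9%

Entropy H = −Σ p log₂ p ≈ 2.0755 bits.
Huffman merges: 2/25+7/50→11/50; 3/20+19/100→17/50; 11/50+17/50→14/25; 11/25+14/25→1. L = 53/25 ≈ 2.1200.
Efficiency = H/L = 2.0755/2.1200 = 97.9%.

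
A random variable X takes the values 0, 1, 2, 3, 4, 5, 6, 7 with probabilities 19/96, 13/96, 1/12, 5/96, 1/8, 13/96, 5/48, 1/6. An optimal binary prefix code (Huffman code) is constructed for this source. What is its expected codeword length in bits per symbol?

2.9375 bits/symbol

Repeatedly combine the two least-probable nodes; the expected code length is the sum of the merged weights.
merge 5/96 + 1/12 → 13/96
merge 5/48 + 1/8 → 11/48
merge 13/96 + 13/96 → 13/48
merge 13/96 + 1/6 → 29/96
merge 19/96 + 11/48 → 41/96
merge 13/48 + 29/96 → 55/96
merge 41/96 + 55/96 → 1
L = 13/96 + 11/48 + 13/48 + 29/96 + 41/96 + 55/96 + 1 = 47/16 = 2.9375 bits/symbol.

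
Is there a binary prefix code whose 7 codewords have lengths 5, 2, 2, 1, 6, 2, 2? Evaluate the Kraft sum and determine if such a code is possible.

With common denominator 2^6 = 64: Σ 2^(−ℓᵢ) = 2/64 + 16/64 + 16/64 + 32/64 + 1/64 + 16/64 + 16/64 = 99/64 = 1.546875.
Kraft's inequality requires Σ ≤ 1; here Σ = 1.546875 > 1, so no such prefix code exists.

1.546875; no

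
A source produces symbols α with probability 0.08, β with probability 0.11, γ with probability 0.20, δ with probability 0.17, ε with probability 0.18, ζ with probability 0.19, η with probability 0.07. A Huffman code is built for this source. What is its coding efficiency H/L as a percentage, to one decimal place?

Entropy H = −Σ p log₂ p ≈ 2.7099 bits.
Huffman merges: 7/100+2/25→3/20; 11/100+3/20→13/50; 17/100+9/50→7/20; 19/100+1/5→39/100; 13/50+7/20→61/100; 39/100+61/100→1. L = 69/25 ≈ 2.7600.
Efficiency = H/L = 2.7099/2.7600 = 98.2%.

98.2%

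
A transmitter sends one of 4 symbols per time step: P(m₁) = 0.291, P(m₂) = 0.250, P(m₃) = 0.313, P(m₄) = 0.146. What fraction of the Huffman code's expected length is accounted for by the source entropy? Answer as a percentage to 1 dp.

97.4%

Entropy H = −Σ p log₂ p ≈ 1.9480 bits.
Huffman merges: 73/500+1/4→99/250; 291/1000+313/1000→151/250; 99/250+151/250→1. L = 2 ≈ 2.0000.
Efficiency = H/L = 1.9480/2.0000 = 97.4%.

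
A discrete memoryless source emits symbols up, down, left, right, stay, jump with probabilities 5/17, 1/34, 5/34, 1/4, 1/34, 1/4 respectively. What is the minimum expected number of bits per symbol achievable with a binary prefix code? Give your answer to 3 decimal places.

2.265 bits/symbol

Repeatedly combine the two least-probable nodes; the expected code length is the sum of the merged weights.
merge 1/34 + 1/34 → 1/17
merge 1/17 + 5/34 → 7/34
merge 7/34 + 1/4 → 31/68
merge 1/4 + 5/17 → 37/68
merge 31/68 + 37/68 → 1
L = 1/17 + 7/34 + 31/68 + 37/68 + 1 = 77/34 ≈ 2.265 bits/symbol.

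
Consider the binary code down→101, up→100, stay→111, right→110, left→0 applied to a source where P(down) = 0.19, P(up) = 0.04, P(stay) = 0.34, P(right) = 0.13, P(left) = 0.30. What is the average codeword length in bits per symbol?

L̄ = Σ pᵢ·ℓᵢ = 0.19·3 + 0.04·3 + 0.34·3 + 0.13·3 + 0.30·1 = 2.4 bits/symbol.

2.4 bits/symbol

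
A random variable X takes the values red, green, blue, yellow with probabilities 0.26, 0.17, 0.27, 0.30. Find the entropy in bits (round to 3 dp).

1.971 bits

H = −Σ pᵢ log₂ pᵢ.
−0.26·log₂(0.26) = 0.5053
−0.17·log₂(0.17) = 0.4346
−0.27·log₂(0.27) = 0.5100
−0.30·log₂(0.30) = 0.5211
Sum ≈ 1.9710 → 1.971 bits.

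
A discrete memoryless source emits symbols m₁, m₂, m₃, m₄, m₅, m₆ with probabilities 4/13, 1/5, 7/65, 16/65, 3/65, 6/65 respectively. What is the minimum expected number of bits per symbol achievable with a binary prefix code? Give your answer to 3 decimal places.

Repeatedly combine the two least-probable nodes; the expected code length is the sum of the merged weights.
merge 3/65 + 6/65 → 9/65
merge 7/65 + 9/65 → 16/65
merge 1/5 + 16/65 → 29/65
merge 16/65 + 4/13 → 36/65
merge 29/65 + 36/65 → 1
L = 9/65 + 16/65 + 29/65 + 36/65 + 1 = 31/13 ≈ 2.385 bits/symbol.

2.385 bits/symbol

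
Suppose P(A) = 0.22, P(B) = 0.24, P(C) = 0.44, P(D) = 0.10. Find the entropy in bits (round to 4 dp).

H = −Σ pᵢ log₂ pᵢ.
−0.22·log₂(0.22) = 0.4806
−0.24·log₂(0.24) = 0.4941
−0.44·log₂(0.44) = 0.5211
−0.10·log₂(0.10) = 0.3322
Sum ≈ 1.8280 → 1.8280 bits.

1.8280 bits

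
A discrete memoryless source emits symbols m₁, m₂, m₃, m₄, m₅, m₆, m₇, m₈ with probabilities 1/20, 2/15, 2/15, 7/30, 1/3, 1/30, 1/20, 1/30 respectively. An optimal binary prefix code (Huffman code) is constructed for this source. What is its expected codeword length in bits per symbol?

Repeatedly combine the two least-probable nodes; the expected code length is the sum of the merged weights.
merge 1/30 + 1/30 → 1/15
merge 1/20 + 1/20 → 1/10
merge 1/15 + 1/10 → 1/6
merge 2/15 + 2/15 → 4/15
merge 1/6 + 7/30 → 2/5
merge 4/15 + 1/3 → 3/5
merge 2/5 + 3/5 → 1
L = 1/15 + 1/10 + 1/6 + 4/15 + 2/5 + 3/5 + 1 = 13/5 = 2.6 bits/symbol.

2.6 bits/symbol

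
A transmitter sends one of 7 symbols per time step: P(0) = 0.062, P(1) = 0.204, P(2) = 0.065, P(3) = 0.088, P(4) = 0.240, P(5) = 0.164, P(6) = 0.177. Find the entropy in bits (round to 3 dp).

H = −Σ pᵢ log₂ pᵢ.
−0.062·log₂(0.062) = 0.2487
−0.204·log₂(0.204) = 0.4678
−0.065·log₂(0.065) = 0.2563
−0.088·log₂(0.088) = 0.3086
−0.240·log₂(0.240) = 0.4941
−0.164·log₂(0.164) = 0.4278
−0.177·log₂(0.177) = 0.4422
Sum ≈ 2.6455 → 2.646 bits.

2.646 bits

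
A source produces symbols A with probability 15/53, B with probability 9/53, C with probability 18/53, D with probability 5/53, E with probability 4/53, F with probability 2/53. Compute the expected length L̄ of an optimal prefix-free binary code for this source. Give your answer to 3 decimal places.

Repeatedly combine the two least-probable nodes; the expected code length is the sum of the merged weights.
merge 2/53 + 4/53 → 6/53
merge 5/53 + 6/53 → 11/53
merge 9/53 + 11/53 → 20/53
merge 15/53 + 18/53 → 33/53
merge 20/53 + 33/53 → 1
L = 6/53 + 11/53 + 20/53 + 33/53 + 1 = 123/53 ≈ 2.321 bits/symbol.

2.321 bits/symbol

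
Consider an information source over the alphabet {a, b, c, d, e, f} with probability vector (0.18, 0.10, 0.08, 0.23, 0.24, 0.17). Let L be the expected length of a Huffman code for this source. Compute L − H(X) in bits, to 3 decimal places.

Entropy H = −Σ p log₂ p ≈ 2.4854 bits.
Huffman merges: 2/25+1/10→9/50; 17/100+9/50→7/20; 9/50+23/100→41/100; 6/25+7/20→59/100; 41/100+59/100→1. L = 253/100 ≈ 2.5300.
L − H = 2.5300 − 2.4854 = 0.045 bits.

0.045 bits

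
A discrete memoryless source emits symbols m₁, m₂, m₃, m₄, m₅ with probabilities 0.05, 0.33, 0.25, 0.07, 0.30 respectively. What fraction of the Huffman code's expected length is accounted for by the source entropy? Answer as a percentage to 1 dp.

95.9%

Entropy H = −Σ p log₂ p ≈ 2.0336 bits.
Huffman merges: 1/20+7/100→3/25; 3/25+1/4→37/100; 3/10+33/100→63/100; 37/100+63/100→1. L = 53/25 ≈ 2.1200.
Efficiency = H/L = 2.0336/2.1200 = 95.9%.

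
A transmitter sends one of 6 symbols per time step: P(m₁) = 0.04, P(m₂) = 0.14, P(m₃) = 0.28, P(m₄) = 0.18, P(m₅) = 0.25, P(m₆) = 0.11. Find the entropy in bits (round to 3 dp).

2.393 bits

H = −Σ pᵢ log₂ pᵢ.
−0.04·log₂(0.04) = 0.1858
−0.14·log₂(0.14) = 0.3971
−0.28·log₂(0.28) = 0.5142
−0.18·log₂(0.18) = 0.4453
−0.25·log₂(0.25) = 0.5000
−0.11·log₂(0.11) = 0.3503
Sum ≈ 2.3927 → 2.393 bits.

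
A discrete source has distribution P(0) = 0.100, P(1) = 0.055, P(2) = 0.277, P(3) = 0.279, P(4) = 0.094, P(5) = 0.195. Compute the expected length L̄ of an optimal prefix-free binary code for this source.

Repeatedly combine the two least-probable nodes; the expected code length is the sum of the merged weights.
merge 11/200 + 47/500 → 149/1000
merge 1/10 + 149/1000 → 249/1000
merge 39/200 + 249/1000 → 111/250
merge 277/1000 + 279/1000 → 139/250
merge 111/250 + 139/250 → 1
L = 149/1000 + 249/1000 + 111/250 + 139/250 + 1 = 1199/500 = 2.398 bits/symbol.

2.398 bits/symbol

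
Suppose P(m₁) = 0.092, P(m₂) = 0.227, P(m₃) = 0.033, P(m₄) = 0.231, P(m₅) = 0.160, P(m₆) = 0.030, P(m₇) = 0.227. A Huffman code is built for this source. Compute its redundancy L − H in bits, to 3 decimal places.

0.020 bits

Entropy H = −Σ p log₂ p ≈ 2.5134 bits.
Huffman merges: 3/100+33/1000→63/1000; 63/1000+23/250→31/200; 31/200+4/25→63/200; 227/1000+227/1000→227/500; 231/1000+63/200→273/500; 227/500+273/500→1. L = 2533/1000 ≈ 2.5330.
L − H = 2.5330 − 2.5134 = 0.020 bits.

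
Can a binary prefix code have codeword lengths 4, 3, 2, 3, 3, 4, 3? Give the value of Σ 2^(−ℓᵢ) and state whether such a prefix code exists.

0.875; yes

With common denominator 2^4 = 16: Σ 2^(−ℓᵢ) = 1/16 + 2/16 + 4/16 + 2/16 + 2/16 + 1/16 + 2/16 = 14/16 = 0.875.
Kraft's inequality requires Σ ≤ 1; here Σ = 0.875 ≤ 1, so such a prefix code exists.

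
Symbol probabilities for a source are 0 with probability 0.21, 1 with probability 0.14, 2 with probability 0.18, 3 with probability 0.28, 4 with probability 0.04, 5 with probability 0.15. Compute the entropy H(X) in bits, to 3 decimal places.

H = −Σ pᵢ log₂ pᵢ.
−0.21·log₂(0.21) = 0.4728
−0.14·log₂(0.14) = 0.3971
−0.18·log₂(0.18) = 0.4453
−0.28·log₂(0.28) = 0.5142
−0.04·log₂(0.04) = 0.1858
−0.15·log₂(0.15) = 0.4105
Sum ≈ 2.4258 → 2.426 bits.

2.426 bits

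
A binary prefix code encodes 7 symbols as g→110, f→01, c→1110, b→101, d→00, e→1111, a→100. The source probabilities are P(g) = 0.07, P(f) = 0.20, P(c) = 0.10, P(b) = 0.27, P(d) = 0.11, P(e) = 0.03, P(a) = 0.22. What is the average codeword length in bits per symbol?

2.82 bits/symbol

L̄ = Σ pᵢ·ℓᵢ = 0.07·3 + 0.20·2 + 0.10·4 + 0.27·3 + 0.11·2 + 0.03·4 + 0.22·3 = 2.82 bits/symbol.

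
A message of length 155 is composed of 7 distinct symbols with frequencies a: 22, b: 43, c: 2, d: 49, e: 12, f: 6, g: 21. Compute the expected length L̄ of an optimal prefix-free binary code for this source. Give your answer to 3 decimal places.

2.445 bits/symbol

Probabilities are the counts divided by 155.
Repeatedly combine the two least-probable nodes; the expected code length is the sum of the merged weights.
merge 2/155 + 6/155 → 8/155
merge 8/155 + 12/155 → 4/31
merge 4/31 + 21/155 → 41/155
merge 22/155 + 41/155 → 63/155
merge 43/155 + 49/155 → 92/155
merge 63/155 + 92/155 → 1
L = 8/155 + 4/31 + 41/155 + 63/155 + 92/155 + 1 = 379/155 ≈ 2.445 bits/symbol.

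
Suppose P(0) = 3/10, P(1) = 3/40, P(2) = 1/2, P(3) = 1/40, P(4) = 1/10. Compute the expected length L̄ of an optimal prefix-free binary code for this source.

1.8 bits/symbol

Repeatedly combine the two least-probable nodes; the expected code length is the sum of the merged weights.
merge 1/40 + 3/40 → 1/10
merge 1/10 + 1/10 → 1/5
merge 1/5 + 3/10 → 1/2
merge 1/2 + 1/2 → 1
L = 1/10 + 1/5 + 1/2 + 1 = 9/5 = 1.8 bits/symbol.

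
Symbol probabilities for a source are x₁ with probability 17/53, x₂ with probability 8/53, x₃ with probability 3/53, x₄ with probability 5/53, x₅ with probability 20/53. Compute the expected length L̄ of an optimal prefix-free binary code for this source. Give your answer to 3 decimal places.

Repeatedly combine the two least-probable nodes; the expected code length is the sum of the merged weights.
merge 3/53 + 5/53 → 8/53
merge 8/53 + 8/53 → 16/53
merge 16/53 + 17/53 → 33/53
merge 20/53 + 33/53 → 1
L = 8/53 + 16/53 + 33/53 + 1 = 110/53 ≈ 2.075 bits/symbol.

2.075 bits/symbol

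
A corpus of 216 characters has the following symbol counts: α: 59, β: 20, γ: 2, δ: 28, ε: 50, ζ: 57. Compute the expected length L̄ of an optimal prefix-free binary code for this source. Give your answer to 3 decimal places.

Probabilities are the counts divided by 216.
Repeatedly combine the two least-probable nodes; the expected code length is the sum of the merged weights.
merge 1/108 + 5/54 → 11/108
merge 11/108 + 7/54 → 25/108
merge 25/108 + 25/108 → 25/54
merge 19/72 + 59/216 → 29/54
merge 25/54 + 29/54 → 1
L = 11/108 + 25/108 + 25/54 + 29/54 + 1 = 7/3 ≈ 2.333 bits/symbol.

2.333 bits/symbol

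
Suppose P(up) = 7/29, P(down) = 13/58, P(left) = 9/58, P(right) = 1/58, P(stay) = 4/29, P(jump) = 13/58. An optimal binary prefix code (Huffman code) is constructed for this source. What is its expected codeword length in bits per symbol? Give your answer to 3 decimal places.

2.466 bits/symbol

Repeatedly combine the two least-probable nodes; the expected code length is the sum of the merged weights.
merge 1/58 + 4/29 → 9/58
merge 9/58 + 9/58 → 9/29
merge 13/58 + 13/58 → 13/29
merge 7/29 + 9/29 → 16/29
merge 13/29 + 16/29 → 1
L = 9/58 + 9/29 + 13/29 + 16/29 + 1 = 143/58 ≈ 2.466 bits/symbol.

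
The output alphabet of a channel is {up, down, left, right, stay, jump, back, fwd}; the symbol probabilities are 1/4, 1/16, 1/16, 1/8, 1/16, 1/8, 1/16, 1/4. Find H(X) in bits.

Each probability is a power of 1/2, so log₂(1/p) is an integer.
H = Σ p·log₂(1/p) = 1/4·2 + 1/16·4 + 1/16·4 + 1/8·3 + 1/16·4 + 1/8·3 + 1/16·4 + 1/4·2 = 2.75 bits.

2.75 bits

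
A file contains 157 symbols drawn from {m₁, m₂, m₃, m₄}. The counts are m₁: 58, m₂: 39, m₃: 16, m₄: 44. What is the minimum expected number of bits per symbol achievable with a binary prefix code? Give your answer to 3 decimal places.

1.981 bits/symbol

Probabilities are the counts divided by 157.
Repeatedly combine the two least-probable nodes; the expected code length is the sum of the merged weights.
merge 16/157 + 39/157 → 55/157
merge 44/157 + 55/157 → 99/157
merge 58/157 + 99/157 → 1
L = 55/157 + 99/157 + 1 = 311/157 ≈ 1.981 bits/symbol.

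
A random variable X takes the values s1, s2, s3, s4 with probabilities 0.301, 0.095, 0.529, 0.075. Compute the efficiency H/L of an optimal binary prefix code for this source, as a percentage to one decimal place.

98.1%

Entropy H = −Σ p log₂ p ≈ 1.6102 bits.
Huffman merges: 3/40+19/200→17/100; 17/100+301/1000→471/1000; 471/1000+529/1000→1. L = 1641/1000 ≈ 1.6410.
Efficiency = H/L = 1.6102/1.6410 = 98.1%.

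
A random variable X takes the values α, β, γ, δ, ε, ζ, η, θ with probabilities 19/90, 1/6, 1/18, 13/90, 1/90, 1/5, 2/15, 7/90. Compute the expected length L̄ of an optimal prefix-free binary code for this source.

2.8 bits/symbol

Repeatedly combine the two least-probable nodes; the expected code length is the sum of the merged weights.
merge 1/90 + 1/18 → 1/15
merge 1/15 + 7/90 → 13/90
merge 2/15 + 13/90 → 5/18
merge 13/90 + 1/6 → 14/45
merge 1/5 + 19/90 → 37/90
merge 5/18 + 14/45 → 53/90
merge 37/90 + 53/90 → 1
L = 1/15 + 13/90 + 5/18 + 14/45 + 37/90 + 53/90 + 1 = 14/5 = 2.8 bits/symbol.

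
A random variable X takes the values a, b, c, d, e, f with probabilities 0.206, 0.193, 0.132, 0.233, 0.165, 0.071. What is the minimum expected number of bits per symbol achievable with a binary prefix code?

2.561 bits/symbol

Repeatedly combine the two least-probable nodes; the expected code length is the sum of the merged weights.
merge 71/1000 + 33/250 → 203/1000
merge 33/200 + 193/1000 → 179/500
merge 203/1000 + 103/500 → 409/1000
merge 233/1000 + 179/500 → 591/1000
merge 409/1000 + 591/1000 → 1
L = 203/1000 + 179/500 + 409/1000 + 591/1000 + 1 = 2561/1000 = 2.561 bits/symbol.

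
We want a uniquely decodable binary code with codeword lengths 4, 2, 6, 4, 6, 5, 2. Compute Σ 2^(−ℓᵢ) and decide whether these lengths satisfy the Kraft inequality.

0.6875; yes

With common denominator 2^6 = 64: Σ 2^(−ℓᵢ) = 4/64 + 16/64 + 1/64 + 4/64 + 1/64 + 2/64 + 16/64 = 44/64 = 0.6875.
Kraft's inequality requires Σ ≤ 1; here Σ = 0.6875 ≤ 1, so such a prefix code exists.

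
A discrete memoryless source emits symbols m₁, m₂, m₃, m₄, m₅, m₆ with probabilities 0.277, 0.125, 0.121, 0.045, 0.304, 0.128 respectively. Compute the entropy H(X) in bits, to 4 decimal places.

H = −Σ pᵢ log₂ pᵢ.
−0.277·log₂(0.277) = 0.5130
−0.125·log₂(0.125) = 0.3750
−0.121·log₂(0.121) = 0.3687
−0.045·log₂(0.045) = 0.2013
−0.304·log₂(0.304) = 0.5222
−0.128·log₂(0.128) = 0.3796
Sum ≈ 2.3599 → 2.3599 bits.

2.3599 bits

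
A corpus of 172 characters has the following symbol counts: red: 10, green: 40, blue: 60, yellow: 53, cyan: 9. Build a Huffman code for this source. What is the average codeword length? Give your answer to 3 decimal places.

Probabilities are the counts divided by 172.
Repeatedly combine the two least-probable nodes; the expected code length is the sum of the merged weights.
merge 9/172 + 5/86 → 19/172
merge 19/172 + 10/43 → 59/172
merge 53/172 + 59/172 → 28/43
merge 15/43 + 28/43 → 1
L = 19/172 + 59/172 + 28/43 + 1 = 181/86 ≈ 2.105 bits/symbol.

2.105 bits/symbol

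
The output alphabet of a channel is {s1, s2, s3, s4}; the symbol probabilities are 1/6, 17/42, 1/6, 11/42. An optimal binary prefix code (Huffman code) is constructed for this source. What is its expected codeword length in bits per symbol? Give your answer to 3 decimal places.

Repeatedly combine the two least-probable nodes; the expected code length is the sum of the merged weights.
merge 1/6 + 1/6 → 1/3
merge 11/42 + 1/3 → 25/42
merge 17/42 + 25/42 → 1
L = 1/3 + 25/42 + 1 = 27/14 ≈ 1.929 bits/symbol.

1.929 bits/symbol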